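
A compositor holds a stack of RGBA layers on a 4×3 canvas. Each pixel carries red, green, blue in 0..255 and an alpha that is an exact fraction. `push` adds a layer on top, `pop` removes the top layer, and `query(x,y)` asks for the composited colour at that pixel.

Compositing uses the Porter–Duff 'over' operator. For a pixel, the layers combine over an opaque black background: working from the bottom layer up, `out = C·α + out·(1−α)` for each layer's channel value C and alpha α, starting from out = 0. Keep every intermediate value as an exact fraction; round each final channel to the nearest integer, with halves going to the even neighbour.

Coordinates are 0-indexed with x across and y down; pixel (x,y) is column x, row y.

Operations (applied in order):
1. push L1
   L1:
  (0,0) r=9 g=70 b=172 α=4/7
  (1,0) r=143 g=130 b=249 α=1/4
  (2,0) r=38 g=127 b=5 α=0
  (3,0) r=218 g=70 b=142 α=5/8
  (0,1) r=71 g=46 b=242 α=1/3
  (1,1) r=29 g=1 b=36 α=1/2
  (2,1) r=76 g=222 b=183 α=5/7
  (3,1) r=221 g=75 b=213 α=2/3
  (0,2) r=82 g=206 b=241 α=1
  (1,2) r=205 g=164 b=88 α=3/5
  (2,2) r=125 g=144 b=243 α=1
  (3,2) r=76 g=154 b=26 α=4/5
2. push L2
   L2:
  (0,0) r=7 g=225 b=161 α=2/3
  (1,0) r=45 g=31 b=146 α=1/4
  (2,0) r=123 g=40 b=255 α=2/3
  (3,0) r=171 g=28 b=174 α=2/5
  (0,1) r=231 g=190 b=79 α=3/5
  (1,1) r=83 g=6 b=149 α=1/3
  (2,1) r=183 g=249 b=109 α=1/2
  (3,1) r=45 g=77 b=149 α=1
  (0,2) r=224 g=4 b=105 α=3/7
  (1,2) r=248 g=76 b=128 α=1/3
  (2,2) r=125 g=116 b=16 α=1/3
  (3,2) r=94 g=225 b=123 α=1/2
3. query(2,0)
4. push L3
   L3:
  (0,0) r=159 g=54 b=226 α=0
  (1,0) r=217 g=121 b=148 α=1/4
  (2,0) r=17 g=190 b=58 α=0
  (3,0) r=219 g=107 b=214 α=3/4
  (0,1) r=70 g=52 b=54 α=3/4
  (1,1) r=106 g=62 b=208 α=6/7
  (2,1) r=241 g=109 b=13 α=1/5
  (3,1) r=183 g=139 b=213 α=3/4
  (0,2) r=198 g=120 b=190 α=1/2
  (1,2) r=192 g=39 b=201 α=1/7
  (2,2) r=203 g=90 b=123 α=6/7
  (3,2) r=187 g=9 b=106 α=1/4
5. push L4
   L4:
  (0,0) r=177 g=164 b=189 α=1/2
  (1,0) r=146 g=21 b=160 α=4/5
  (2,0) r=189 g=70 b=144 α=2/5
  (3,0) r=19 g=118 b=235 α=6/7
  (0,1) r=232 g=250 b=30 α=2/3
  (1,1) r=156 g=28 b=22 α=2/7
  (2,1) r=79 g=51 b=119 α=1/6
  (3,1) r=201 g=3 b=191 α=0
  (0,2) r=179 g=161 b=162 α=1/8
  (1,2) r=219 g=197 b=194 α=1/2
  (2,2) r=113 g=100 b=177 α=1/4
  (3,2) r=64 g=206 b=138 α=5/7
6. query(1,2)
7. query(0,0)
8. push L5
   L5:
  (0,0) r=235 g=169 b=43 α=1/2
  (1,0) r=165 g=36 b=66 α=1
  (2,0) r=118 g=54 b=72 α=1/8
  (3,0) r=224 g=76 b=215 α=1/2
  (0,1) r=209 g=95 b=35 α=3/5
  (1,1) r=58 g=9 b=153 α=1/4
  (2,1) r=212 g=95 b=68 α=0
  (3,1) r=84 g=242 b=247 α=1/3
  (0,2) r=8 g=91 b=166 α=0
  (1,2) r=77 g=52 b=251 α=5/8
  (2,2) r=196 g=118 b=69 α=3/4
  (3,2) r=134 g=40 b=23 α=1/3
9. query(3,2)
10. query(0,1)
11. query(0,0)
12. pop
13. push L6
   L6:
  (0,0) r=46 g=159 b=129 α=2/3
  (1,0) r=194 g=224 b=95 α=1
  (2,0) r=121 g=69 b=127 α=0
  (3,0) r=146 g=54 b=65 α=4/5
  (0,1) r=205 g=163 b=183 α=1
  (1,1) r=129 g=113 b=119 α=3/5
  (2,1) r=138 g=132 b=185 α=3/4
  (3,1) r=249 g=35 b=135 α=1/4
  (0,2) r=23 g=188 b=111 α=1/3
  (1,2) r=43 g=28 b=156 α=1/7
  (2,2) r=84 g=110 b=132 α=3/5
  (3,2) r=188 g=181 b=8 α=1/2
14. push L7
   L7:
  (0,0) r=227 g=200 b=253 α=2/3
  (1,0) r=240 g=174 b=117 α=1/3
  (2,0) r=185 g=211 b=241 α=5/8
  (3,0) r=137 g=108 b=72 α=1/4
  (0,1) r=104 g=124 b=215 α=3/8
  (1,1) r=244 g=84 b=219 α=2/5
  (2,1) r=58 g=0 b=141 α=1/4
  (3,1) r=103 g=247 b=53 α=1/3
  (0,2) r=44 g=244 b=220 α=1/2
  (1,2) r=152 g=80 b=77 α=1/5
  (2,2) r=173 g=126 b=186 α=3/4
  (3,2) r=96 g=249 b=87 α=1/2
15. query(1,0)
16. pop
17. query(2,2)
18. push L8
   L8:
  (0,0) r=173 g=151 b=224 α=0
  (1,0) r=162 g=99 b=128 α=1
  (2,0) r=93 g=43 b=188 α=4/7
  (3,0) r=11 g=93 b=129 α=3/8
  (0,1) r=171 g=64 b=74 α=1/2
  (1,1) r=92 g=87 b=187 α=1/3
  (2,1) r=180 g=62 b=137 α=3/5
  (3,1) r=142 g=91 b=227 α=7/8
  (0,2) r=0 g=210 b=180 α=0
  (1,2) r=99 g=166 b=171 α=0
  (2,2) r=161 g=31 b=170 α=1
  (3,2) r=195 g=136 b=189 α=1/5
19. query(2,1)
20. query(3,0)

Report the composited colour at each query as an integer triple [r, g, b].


(2,0) stack=L1,L2; from [0,0,0]:
L1 α=0: [0, 0, 0]
L2 α=2/3: [82, 80/3, 170]
= [82, 27, 170]

at x=1,y=2 over L1,L2,L3,L4:
+L1 (α=3/5) → [123, 492/5, 264/5]
+L2 (α=1/3) → [494/3, 1364/15, 1168/15]
+L3 (α=1/7) → [1180/7, 2923/35, 3341/35]
+L4 (α=1/2) → [2713/14, 4909/35, 10131/70]
→ [194, 140, 145]

query (0,0) [L1,L2,L3,L4] — begin 0,0,0
L1 α=4/7: [36/7, 40, 688/7]
L2 α=2/3: [134/21, 490/3, 2942/21]
L3 α=0: [134/21, 490/3, 2942/21]
L4 α=1/2: [3851/42, 491/3, 6911/42]
→ [92, 164, 165]

(3,2) stack=L1,L2,L3,L4,L5; from [0,0,0]:
L1 α=4/5: [304/5, 616/5, 104/5]
L2 α=1/2: [387/5, 1741/10, 719/10]
L3 α=1/4: [524/5, 5313/40, 3217/40]
L4 α=5/7: [2648/35, 25913/140, 2431/20]
L5 α=1/3: [9986/105, 9571/70, 887/10]
→ [95, 137, 89]

query (0,1) [L1,L2,L3,L4,L5] — begin 0,0,0
L1 α=1/3: [71/3, 46/3, 242/3]
L2 α=3/5: [2221/15, 1802/15, 239/3]
L3 α=3/4: [5371/60, 2071/30, 725/12]
L4 α=2/3: [33211/180, 17071/90, 1445/36]
L5 α=3/5: [89641/450, 29896/225, 667/18]
→ [199, 133, 37]

(0,0) stack=L1,L2,L3,L4,L5; from [0,0,0]:
L1 α=4/7: [36/7, 40, 688/7]
L2 α=2/3: [134/21, 490/3, 2942/21]
L3 α=0: [134/21, 490/3, 2942/21]
L4 α=1/2: [3851/42, 491/3, 6911/42]
L5 α=1/2: [13721/84, 499/3, 8717/84]
rounded: [163, 166, 104]

at x=1,y=0 over L1,L2,L3,L4,L6,L7:
L1 α=1/4: [143/4, 65/2, 249/4]
L2 α=1/4: [609/16, 257/8, 1331/16]
L3 α=1/4: [5299/64, 1739/32, 6361/64]
L4 α=4/5: [8535/64, 4427/160, 47321/320]
L6 α=1: [194, 224, 95]
L7 α=1/3: [628/3, 622/3, 307/3]
rounded: [209, 207, 102]

at x=2,y=2 over L1,L2,L3,L4,L6:
after L1 α=1: [125, 144, 243]
after L2 α=1/3: [125, 404/3, 502/3]
after L3 α=6/7: [1343/7, 2024/21, 388/3]
after L4 α=1/4: [1205/7, 681/7, 565/4]
after L6 α=3/5: [4174/35, 3672/35, 1357/10]
→ [119, 105, 136]

(2,1) stack=L1,L2,L3,L4,L6,L8; from [0,0,0]:
after L1 α=5/7: [380/7, 1110/7, 915/7]
after L2 α=1/2: [1661/14, 2853/14, 839/7]
after L3 α=1/5: [5009/35, 6469/35, 3447/35]
after L4 α=1/6: [927/7, 3413/21, 2140/21]
after L6 α=3/4: [3825/28, 11729/84, 13795/84]
after L8 α=3/5: [2277/14, 19541/210, 31057/210]
→ [163, 93, 148]

at x=3,y=0 over L1,L2,L3,L4,L6,L8:
+L1 (α=5/8) → [545/4, 175/4, 355/4]
+L2 (α=2/5) → [3003/20, 749/20, 2457/20]
+L3 (α=3/4) → [16143/80, 7169/80, 15297/80]
+L4 (α=6/7) → [3609/80, 63809/560, 128097/560]
+L6 (α=4/5) → [50329/400, 184769/2800, 273697/2800]
+L8 (α=3/8) → [52969/640, 341009/4480, 490417/4480]
rounded: [83, 76, 109]


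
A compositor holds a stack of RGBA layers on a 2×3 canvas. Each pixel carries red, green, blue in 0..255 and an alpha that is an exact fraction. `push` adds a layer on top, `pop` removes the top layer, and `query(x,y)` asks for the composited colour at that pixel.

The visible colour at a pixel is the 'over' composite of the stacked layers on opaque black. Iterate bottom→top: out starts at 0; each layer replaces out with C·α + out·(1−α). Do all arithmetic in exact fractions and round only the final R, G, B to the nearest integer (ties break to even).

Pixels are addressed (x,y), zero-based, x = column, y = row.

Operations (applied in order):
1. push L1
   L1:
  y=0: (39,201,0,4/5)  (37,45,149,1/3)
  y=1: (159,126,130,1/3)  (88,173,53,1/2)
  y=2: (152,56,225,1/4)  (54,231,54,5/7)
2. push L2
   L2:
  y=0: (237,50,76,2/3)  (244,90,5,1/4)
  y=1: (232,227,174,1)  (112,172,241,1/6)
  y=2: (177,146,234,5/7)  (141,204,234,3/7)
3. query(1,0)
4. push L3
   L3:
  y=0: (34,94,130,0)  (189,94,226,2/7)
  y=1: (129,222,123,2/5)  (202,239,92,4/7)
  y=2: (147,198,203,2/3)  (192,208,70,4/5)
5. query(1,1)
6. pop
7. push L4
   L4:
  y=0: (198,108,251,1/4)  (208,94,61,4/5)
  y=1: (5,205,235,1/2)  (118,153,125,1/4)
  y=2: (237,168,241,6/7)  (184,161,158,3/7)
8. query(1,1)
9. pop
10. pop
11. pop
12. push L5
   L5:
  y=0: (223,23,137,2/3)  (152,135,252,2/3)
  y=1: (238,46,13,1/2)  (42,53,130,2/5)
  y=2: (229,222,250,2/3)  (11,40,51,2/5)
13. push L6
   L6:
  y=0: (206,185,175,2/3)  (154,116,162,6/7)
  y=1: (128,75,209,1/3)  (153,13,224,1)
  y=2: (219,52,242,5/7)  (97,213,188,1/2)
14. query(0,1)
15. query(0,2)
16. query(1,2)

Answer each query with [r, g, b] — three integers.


(1,0) stack=L1,L2; from [0,0,0]:
L1 α=1/3: [37/3, 15, 149/3]
L2 α=1/4: [281/4, 135/4, 77/2]
→ [70, 34, 38]

(1,1) stack=L1,L2,L3; from [0,0,0]:
L1 α=1/2: [44, 173/2, 53/2]
L2 α=1/6: [166/3, 403/4, 249/4]
L3 α=4/7: [974/7, 719/4, 317/4]
= [139, 180, 79]

(1,1) stack=L1,L2,L4; from [0,0,0]:
after L1 α=1/2: [44, 173/2, 53/2]
after L2 α=1/6: [166/3, 403/4, 249/4]
after L4 α=1/4: [71, 1821/16, 1247/16]
rounded: [71, 114, 78]

at x=0,y=1 over L5,L6:
L5 α=1/2: [119, 23, 13/2]
L6 α=1/3: [122, 121/3, 74]
→ [122, 40, 74]

query (0,2) [L5,L6] — begin 0,0,0
L5 α=2/3: [458/3, 148, 500/3]
L6 α=5/7: [4201/21, 556/7, 4630/21]
→ [200, 79, 220]

query (1,2) [L5,L6] — begin 0,0,0
after L5 α=2/5: [22/5, 16, 102/5]
after L6 α=1/2: [507/10, 229/2, 521/5]
= [51, 114, 104]


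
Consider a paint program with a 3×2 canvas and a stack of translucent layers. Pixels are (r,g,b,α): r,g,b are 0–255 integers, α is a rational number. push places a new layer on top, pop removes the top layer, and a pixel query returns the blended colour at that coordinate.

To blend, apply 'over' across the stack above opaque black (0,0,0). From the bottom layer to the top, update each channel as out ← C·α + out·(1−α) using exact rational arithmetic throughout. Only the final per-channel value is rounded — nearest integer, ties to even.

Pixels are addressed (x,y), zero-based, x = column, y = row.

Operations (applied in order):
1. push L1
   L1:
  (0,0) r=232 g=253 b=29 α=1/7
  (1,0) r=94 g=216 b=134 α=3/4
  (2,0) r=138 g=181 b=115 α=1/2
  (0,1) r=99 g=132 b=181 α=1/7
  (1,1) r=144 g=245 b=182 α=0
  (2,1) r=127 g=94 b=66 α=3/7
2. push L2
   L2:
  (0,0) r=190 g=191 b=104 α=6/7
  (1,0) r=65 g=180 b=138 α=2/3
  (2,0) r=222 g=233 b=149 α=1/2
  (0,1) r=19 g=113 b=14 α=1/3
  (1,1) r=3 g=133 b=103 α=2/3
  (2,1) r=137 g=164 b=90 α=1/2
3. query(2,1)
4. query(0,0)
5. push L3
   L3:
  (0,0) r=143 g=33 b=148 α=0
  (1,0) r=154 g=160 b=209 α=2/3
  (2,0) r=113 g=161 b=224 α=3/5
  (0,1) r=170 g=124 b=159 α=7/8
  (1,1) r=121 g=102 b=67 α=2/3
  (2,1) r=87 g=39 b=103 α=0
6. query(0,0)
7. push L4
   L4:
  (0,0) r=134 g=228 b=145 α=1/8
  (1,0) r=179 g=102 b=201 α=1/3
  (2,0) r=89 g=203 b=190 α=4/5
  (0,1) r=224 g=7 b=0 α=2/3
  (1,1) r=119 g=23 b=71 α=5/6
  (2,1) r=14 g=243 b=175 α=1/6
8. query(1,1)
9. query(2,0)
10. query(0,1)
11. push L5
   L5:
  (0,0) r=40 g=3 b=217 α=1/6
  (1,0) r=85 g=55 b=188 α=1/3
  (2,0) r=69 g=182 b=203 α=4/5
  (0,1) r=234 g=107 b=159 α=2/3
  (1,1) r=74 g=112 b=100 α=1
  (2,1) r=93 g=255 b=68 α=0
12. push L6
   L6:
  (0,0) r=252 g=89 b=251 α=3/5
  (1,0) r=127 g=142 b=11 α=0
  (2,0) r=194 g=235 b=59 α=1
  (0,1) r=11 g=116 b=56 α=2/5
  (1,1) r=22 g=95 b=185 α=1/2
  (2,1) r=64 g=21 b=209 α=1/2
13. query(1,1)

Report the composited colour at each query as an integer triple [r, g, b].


at x=2,y=1 over L1,L2:
+L1 (α=3/7) → [381/7, 282/7, 198/7]
+L2 (α=1/2) → [670/7, 715/7, 414/7]
→ [96, 102, 59]

query (0,0) [L1,L2] — begin 0,0,0
+L1 (α=1/7) → [232/7, 253/7, 29/7]
+L2 (α=6/7) → [8212/49, 8275/49, 4397/49]
= [168, 169, 90]

at x=0,y=0 over L1,L2,L3:
+L1 (α=1/7) → [232/7, 253/7, 29/7]
+L2 (α=6/7) → [8212/49, 8275/49, 4397/49]
+L3 (α=0) → [8212/49, 8275/49, 4397/49]
= [168, 169, 90]

query (1,1) [L1,L2,L3,L4] — begin 0,0,0
L1 α=0: [0, 0, 0]
L2 α=2/3: [2, 266/3, 206/3]
L3 α=2/3: [244/3, 878/9, 608/9]
L4 α=5/6: [2029/18, 1913/54, 3803/54]
→ [113, 35, 70]

at x=2,y=0 over L1,L2,L3,L4:
after L1 α=1/2: [69, 181/2, 115/2]
after L2 α=1/2: [291/2, 647/4, 413/4]
after L3 α=3/5: [126, 1613/10, 1757/10]
after L4 α=4/5: [482/5, 9733/50, 9357/50]
= [96, 195, 187]

query (0,1) [L1,L2,L3,L4] — begin 0,0,0
+L1 (α=1/7) → [99/7, 132/7, 181/7]
+L2 (α=1/3) → [331/21, 1055/21, 460/21]
+L3 (α=7/8) → [25321/168, 19283/168, 23833/168]
+L4 (α=2/3) → [100585/504, 21635/504, 23833/504]
→ [200, 43, 47]

(1,1) stack=L1,L2,L3,L4,L5,L6; from [0,0,0]:
after L1 α=0: [0, 0, 0]
after L2 α=2/3: [2, 266/3, 206/3]
after L3 α=2/3: [244/3, 878/9, 608/9]
after L4 α=5/6: [2029/18, 1913/54, 3803/54]
after L5 α=1: [74, 112, 100]
after L6 α=1/2: [48, 207/2, 285/2]
= [48, 104, 142]


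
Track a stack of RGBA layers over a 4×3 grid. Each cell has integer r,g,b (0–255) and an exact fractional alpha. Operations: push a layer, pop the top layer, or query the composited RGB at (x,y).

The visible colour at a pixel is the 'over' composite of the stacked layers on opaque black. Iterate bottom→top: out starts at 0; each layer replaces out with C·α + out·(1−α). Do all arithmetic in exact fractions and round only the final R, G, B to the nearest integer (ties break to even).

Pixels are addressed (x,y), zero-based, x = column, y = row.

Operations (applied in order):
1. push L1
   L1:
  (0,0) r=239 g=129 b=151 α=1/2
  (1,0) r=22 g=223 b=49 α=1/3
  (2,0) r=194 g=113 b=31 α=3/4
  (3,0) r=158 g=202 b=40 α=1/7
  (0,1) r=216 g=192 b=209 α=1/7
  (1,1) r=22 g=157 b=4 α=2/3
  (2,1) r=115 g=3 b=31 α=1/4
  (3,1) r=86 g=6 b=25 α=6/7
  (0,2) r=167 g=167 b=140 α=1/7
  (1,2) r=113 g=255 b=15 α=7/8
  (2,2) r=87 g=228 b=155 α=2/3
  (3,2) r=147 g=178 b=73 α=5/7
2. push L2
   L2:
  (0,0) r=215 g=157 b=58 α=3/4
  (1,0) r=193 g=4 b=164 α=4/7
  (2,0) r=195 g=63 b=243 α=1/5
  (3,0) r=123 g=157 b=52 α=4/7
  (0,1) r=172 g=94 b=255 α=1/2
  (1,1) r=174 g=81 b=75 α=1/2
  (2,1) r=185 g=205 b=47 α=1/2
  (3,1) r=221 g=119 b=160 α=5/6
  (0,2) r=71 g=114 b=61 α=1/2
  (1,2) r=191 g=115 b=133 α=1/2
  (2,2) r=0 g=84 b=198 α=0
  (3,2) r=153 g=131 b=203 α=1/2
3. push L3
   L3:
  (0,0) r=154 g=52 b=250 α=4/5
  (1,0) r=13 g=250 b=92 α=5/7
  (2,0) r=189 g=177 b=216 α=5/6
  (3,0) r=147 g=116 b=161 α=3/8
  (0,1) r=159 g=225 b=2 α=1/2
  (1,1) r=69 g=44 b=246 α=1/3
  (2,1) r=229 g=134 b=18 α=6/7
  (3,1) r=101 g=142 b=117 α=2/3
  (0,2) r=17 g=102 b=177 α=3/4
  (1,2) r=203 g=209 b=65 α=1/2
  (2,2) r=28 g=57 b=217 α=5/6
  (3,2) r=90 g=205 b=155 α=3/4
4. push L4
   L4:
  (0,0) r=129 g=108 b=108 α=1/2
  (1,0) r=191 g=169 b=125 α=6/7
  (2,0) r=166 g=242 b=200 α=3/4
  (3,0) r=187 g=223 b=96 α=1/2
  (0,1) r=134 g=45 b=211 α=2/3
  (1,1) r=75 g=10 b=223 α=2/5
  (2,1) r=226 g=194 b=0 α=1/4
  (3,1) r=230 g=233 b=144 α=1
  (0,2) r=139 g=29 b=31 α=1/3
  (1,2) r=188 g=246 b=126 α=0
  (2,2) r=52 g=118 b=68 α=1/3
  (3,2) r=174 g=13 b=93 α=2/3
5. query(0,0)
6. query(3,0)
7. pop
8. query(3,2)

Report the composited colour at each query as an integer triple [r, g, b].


(0,0) stack=L1,L2,L3,L4; from [0,0,0]:
+L1 (α=1/2) → [239/2, 129/2, 151/2]
+L2 (α=3/4) → [1529/8, 1071/8, 499/8]
+L3 (α=4/5) → [6457/40, 547/8, 8499/40]
+L4 (α=1/2) → [11617/80, 1411/16, 12819/80]
rounded: [145, 88, 160]

at x=3,y=0 over L1,L2,L3,L4:
after L1 α=1/7: [158/7, 202/7, 40/7]
after L2 α=4/7: [3918/49, 5002/49, 1576/49]
after L3 α=3/8: [41199/392, 21031/196, 31547/392]
after L4 α=1/2: [114503/784, 64739/392, 69179/784]
→ [146, 165, 88]

at x=3,y=2 over L1,L2,L3:
+L1 (α=5/7) → [105, 890/7, 365/7]
+L2 (α=1/2) → [129, 1807/14, 893/7]
+L3 (α=3/4) → [399/4, 10417/56, 1037/7]
= [100, 186, 148]


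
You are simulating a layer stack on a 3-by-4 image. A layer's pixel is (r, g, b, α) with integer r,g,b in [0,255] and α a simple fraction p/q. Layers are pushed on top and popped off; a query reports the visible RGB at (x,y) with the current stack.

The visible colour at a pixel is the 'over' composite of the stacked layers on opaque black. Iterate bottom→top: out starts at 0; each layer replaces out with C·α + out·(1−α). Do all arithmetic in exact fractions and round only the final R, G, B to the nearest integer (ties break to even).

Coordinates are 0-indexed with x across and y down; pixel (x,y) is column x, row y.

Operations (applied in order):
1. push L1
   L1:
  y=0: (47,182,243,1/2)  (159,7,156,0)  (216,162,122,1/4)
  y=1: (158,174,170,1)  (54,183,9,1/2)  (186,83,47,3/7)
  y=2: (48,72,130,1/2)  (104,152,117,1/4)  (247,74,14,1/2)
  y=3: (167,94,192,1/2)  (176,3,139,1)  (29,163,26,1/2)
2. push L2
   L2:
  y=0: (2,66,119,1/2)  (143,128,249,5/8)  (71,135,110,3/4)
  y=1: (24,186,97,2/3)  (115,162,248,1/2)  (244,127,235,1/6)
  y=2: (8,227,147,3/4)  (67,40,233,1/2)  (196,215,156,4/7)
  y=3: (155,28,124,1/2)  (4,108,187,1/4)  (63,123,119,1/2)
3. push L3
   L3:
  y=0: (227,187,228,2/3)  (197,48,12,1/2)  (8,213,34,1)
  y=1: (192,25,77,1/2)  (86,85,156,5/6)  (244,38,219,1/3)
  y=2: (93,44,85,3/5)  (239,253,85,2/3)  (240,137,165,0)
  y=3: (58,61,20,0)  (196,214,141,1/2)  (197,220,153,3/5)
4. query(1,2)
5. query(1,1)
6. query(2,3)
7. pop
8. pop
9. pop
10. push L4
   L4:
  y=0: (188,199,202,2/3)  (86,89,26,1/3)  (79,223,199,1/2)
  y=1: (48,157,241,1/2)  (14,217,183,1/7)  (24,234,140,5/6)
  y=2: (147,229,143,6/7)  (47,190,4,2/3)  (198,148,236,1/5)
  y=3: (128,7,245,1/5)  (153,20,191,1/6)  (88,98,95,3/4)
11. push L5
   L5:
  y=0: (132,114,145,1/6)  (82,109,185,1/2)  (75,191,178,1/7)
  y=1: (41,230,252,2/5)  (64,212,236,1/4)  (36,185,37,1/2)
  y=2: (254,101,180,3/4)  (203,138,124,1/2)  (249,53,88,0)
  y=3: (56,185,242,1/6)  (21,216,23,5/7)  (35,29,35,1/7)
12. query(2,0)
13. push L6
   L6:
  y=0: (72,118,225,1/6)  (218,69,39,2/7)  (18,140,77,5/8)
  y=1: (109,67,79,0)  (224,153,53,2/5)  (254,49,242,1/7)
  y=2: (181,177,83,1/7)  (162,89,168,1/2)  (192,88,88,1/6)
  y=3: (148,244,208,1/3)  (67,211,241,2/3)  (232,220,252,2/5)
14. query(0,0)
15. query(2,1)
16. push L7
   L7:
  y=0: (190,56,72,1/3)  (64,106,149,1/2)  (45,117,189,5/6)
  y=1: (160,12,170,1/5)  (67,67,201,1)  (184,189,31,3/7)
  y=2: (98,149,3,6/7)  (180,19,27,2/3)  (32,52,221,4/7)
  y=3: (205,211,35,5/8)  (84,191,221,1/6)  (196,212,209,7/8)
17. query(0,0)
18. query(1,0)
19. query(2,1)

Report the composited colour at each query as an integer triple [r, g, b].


at x=1,y=2 over L1,L2,L3:
L1 α=1/4: [26, 38, 117/4]
L2 α=1/2: [93/2, 39, 1049/8]
L3 α=2/3: [1049/6, 545/3, 803/8]
= [175, 182, 100]

query (1,1) [L1,L2,L3] — begin 0,0,0
L1 α=1/2: [27, 183/2, 9/2]
L2 α=1/2: [71, 507/4, 505/4]
L3 α=5/6: [167/2, 2207/24, 3625/24]
rounded: [84, 92, 151]

query (2,3) [L1,L2,L3] — begin 0,0,0
after L1 α=1/2: [29/2, 163/2, 13]
after L2 α=1/2: [155/4, 409/4, 66]
after L3 α=3/5: [1337/10, 1729/10, 591/5]
→ [134, 173, 118]

query (2,0) [L4,L5] — begin 0,0,0
L4 α=1/2: [79/2, 223/2, 199/2]
L5 α=1/7: [312/7, 860/7, 775/7]
→ [45, 123, 111]

at x=0,y=0 over L4,L5,L6:
after L4 α=2/3: [376/3, 398/3, 404/3]
after L5 α=1/6: [1138/9, 1166/9, 2455/18]
after L6 α=1/6: [3169/27, 3446/27, 16325/108]
→ [117, 128, 151]

query (2,1) [L4,L5,L6] — begin 0,0,0
after L4 α=5/6: [20, 195, 350/3]
after L5 α=1/2: [28, 190, 461/6]
after L6 α=1/7: [422/7, 1189/7, 703/7]
= [60, 170, 100]

at x=0,y=0 over L4,L5,L6,L7:
after L4 α=2/3: [376/3, 398/3, 404/3]
after L5 α=1/6: [1138/9, 1166/9, 2455/18]
after L6 α=1/6: [3169/27, 3446/27, 16325/108]
after L7 α=1/3: [11468/81, 8404/81, 20213/162]
rounded: [142, 104, 125]

query (1,0) [L4,L5,L6,L7] — begin 0,0,0
after L4 α=1/3: [86/3, 89/3, 26/3]
after L5 α=1/2: [166/3, 208/3, 581/6]
after L6 α=2/7: [2138/21, 1454/21, 3373/42]
after L7 α=1/2: [1741/21, 1840/21, 9631/84]
= [83, 88, 115]

query (2,1) [L4,L5,L6,L7] — begin 0,0,0
after L4 α=5/6: [20, 195, 350/3]
after L5 α=1/2: [28, 190, 461/6]
after L6 α=1/7: [422/7, 1189/7, 703/7]
after L7 α=3/7: [5552/49, 8725/49, 3463/49]
rounded: [113, 178, 71]


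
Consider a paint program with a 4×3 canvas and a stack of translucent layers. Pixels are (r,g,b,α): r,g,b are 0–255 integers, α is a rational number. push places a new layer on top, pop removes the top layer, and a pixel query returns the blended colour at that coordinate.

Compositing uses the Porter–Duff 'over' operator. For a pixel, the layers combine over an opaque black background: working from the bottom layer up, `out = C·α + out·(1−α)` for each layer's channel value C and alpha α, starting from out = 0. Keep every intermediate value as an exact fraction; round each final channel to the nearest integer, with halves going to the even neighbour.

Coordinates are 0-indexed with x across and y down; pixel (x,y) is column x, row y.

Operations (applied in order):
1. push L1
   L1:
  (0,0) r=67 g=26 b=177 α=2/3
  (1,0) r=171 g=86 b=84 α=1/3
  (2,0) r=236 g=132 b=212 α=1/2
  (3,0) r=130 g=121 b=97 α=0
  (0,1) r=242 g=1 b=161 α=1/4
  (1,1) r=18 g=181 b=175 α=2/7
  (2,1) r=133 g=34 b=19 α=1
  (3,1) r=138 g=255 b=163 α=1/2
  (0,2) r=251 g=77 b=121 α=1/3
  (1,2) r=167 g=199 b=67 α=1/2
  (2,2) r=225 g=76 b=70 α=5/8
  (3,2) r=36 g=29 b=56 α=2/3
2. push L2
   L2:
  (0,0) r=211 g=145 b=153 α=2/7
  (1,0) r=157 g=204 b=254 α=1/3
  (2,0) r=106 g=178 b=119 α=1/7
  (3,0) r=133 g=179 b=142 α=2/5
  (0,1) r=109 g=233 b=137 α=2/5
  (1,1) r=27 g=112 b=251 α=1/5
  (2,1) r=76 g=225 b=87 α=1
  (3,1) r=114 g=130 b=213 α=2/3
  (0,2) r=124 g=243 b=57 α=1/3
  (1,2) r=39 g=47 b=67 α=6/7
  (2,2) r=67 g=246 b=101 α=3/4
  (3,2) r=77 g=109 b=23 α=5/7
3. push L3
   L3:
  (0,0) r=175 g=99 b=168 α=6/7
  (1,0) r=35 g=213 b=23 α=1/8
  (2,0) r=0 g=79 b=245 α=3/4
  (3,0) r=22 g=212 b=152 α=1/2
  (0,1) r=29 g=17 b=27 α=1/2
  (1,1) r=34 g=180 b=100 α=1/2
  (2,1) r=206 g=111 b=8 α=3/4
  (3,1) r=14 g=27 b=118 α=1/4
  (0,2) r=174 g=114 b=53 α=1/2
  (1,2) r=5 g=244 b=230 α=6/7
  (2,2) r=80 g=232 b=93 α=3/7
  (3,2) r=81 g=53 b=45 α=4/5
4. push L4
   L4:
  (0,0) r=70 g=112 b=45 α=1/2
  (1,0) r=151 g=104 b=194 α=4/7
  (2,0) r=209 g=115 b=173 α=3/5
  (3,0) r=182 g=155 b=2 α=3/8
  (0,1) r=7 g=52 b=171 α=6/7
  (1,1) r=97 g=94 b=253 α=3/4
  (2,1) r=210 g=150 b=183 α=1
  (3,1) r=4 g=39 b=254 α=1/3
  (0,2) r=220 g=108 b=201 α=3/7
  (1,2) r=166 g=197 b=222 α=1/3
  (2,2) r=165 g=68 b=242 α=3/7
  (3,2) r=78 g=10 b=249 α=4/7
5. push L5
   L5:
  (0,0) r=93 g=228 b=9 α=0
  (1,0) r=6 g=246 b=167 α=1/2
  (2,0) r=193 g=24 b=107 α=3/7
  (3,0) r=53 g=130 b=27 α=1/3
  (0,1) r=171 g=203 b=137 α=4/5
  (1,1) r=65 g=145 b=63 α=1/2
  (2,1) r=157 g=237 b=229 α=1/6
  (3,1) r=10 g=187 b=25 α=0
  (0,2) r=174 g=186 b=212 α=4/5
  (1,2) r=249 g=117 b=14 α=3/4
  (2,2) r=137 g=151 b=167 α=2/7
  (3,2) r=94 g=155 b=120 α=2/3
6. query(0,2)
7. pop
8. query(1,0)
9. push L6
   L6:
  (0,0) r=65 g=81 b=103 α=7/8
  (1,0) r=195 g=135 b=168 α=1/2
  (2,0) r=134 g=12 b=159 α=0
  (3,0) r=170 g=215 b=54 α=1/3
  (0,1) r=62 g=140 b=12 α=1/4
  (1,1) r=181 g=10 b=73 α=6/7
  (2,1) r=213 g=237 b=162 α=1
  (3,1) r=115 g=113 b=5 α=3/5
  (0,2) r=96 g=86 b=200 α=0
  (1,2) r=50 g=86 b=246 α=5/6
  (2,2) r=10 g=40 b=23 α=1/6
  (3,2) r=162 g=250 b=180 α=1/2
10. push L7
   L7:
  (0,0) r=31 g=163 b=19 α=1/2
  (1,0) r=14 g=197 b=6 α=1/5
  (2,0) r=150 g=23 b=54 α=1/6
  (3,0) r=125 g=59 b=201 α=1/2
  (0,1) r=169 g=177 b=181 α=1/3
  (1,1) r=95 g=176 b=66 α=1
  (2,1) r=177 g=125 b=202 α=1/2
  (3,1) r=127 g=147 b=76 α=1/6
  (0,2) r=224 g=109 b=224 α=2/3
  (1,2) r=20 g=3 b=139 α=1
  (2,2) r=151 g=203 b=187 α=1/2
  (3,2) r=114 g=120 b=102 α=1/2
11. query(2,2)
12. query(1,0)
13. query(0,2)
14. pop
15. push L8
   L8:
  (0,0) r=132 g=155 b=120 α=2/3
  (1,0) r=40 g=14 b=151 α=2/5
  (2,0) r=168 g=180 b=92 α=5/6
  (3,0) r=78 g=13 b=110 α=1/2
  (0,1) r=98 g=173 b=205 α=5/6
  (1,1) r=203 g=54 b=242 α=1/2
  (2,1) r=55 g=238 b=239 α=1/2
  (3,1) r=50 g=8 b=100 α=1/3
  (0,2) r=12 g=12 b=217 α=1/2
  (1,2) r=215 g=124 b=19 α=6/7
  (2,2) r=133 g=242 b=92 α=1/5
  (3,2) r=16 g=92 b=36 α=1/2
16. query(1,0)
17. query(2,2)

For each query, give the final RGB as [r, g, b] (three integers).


(0,2) stack=L1,L2,L3,L4,L5; from [0,0,0]:
+L1 (α=1/3) → [251/3, 77/3, 121/3]
+L2 (α=1/3) → [874/9, 883/9, 413/9]
+L3 (α=1/2) → [1220/9, 1909/18, 445/9]
+L4 (α=3/7) → [10820/63, 962/9, 7207/63]
+L5 (α=4/5) → [54668/315, 7658/45, 60631/315]
= [174, 170, 192]

at x=1,y=0 over L1,L2,L3,L4:
L1 α=1/3: [57, 86/3, 28]
L2 α=1/3: [271/3, 784/9, 310/3]
L3 α=1/8: [1001/12, 7405/72, 2239/24]
L4 α=4/7: [3417/28, 17389/168, 8447/56]
→ [122, 104, 151]

(2,2) stack=L1,L2,L3,L4,L6,L7; from [0,0,0]:
+L1 (α=5/8) → [1125/8, 95/2, 175/4]
+L2 (α=3/4) → [2733/32, 1571/8, 1387/16]
+L3 (α=3/7) → [4653/56, 2963/14, 2503/28]
+L4 (α=3/7) → [11583/98, 7354/49, 7585/49]
+L6 (α=1/6) → [58895/588, 6455/49, 19526/147]
+L7 (α=1/2) → [147683/1176, 8201/49, 47015/294]
→ [126, 167, 160]

at x=1,y=0 over L1,L2,L3,L4,L6,L7:
L1 α=1/3: [57, 86/3, 28]
L2 α=1/3: [271/3, 784/9, 310/3]
L3 α=1/8: [1001/12, 7405/72, 2239/24]
L4 α=4/7: [3417/28, 17389/168, 8447/56]
L6 α=1/2: [8877/56, 40069/336, 17855/112]
L7 α=1/5: [9073/70, 56617/420, 18023/140]
→ [130, 135, 129]

query (0,2) [L1,L2,L3,L4,L6,L7] — begin 0,0,0
after L1 α=1/3: [251/3, 77/3, 121/3]
after L2 α=1/3: [874/9, 883/9, 413/9]
after L3 α=1/2: [1220/9, 1909/18, 445/9]
after L4 α=3/7: [10820/63, 962/9, 7207/63]
after L6 α=0: [10820/63, 962/9, 7207/63]
after L7 α=2/3: [39044/189, 2924/27, 35431/189]
rounded: [207, 108, 187]

(1,0) stack=L1,L2,L3,L4,L6,L8; from [0,0,0]:
L1 α=1/3: [57, 86/3, 28]
L2 α=1/3: [271/3, 784/9, 310/3]
L3 α=1/8: [1001/12, 7405/72, 2239/24]
L4 α=4/7: [3417/28, 17389/168, 8447/56]
L6 α=1/2: [8877/56, 40069/336, 17855/112]
L8 α=2/5: [31111/280, 8641/112, 87389/560]
→ [111, 77, 156]

at x=2,y=2 over L1,L2,L3,L4,L6,L8:
L1 α=5/8: [1125/8, 95/2, 175/4]
L2 α=3/4: [2733/32, 1571/8, 1387/16]
L3 α=3/7: [4653/56, 2963/14, 2503/28]
L4 α=3/7: [11583/98, 7354/49, 7585/49]
L6 α=1/6: [58895/588, 6455/49, 19526/147]
L8 α=1/5: [78446/735, 37678/245, 91628/735]
= [107, 154, 125]


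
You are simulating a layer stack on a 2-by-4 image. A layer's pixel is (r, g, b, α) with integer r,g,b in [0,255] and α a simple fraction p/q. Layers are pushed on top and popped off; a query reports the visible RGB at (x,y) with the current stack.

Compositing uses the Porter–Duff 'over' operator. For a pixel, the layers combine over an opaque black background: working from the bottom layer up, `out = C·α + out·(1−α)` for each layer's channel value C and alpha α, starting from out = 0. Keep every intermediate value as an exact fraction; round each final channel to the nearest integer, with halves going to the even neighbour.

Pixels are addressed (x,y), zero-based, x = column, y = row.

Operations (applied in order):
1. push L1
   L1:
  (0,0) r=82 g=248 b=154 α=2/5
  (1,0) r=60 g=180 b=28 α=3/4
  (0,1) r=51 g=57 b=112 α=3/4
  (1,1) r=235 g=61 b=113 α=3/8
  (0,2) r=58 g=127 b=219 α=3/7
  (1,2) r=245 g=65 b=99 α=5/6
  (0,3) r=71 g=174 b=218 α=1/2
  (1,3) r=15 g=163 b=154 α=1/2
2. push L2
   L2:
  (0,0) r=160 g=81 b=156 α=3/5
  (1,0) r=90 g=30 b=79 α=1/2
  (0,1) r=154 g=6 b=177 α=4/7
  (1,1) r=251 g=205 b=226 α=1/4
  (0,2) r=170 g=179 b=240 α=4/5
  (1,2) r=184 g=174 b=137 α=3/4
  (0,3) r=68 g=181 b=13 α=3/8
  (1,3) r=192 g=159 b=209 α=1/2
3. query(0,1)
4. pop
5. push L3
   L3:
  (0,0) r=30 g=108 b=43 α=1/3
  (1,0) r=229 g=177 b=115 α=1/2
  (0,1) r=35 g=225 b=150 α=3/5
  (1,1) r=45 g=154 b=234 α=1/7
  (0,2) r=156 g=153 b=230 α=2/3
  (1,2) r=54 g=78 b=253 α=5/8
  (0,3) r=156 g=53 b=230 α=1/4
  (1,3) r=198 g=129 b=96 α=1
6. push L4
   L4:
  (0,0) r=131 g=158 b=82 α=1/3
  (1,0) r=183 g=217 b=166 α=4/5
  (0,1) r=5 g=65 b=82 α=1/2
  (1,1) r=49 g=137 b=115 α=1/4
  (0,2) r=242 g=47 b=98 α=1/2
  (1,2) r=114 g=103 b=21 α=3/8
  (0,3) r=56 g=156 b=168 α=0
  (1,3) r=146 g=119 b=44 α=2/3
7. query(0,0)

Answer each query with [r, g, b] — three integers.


at x=0,y=1 over L1,L2:
L1 α=3/4: [153/4, 171/4, 84]
L2 α=4/7: [2923/28, 87/4, 960/7]
= [104, 22, 137]

at x=0,y=0 over L1,L3,L4:
after L1 α=2/5: [164/5, 496/5, 308/5]
after L3 α=1/3: [478/15, 1532/15, 277/5]
after L4 α=1/3: [2921/45, 5434/45, 964/15]
→ [65, 121, 64]


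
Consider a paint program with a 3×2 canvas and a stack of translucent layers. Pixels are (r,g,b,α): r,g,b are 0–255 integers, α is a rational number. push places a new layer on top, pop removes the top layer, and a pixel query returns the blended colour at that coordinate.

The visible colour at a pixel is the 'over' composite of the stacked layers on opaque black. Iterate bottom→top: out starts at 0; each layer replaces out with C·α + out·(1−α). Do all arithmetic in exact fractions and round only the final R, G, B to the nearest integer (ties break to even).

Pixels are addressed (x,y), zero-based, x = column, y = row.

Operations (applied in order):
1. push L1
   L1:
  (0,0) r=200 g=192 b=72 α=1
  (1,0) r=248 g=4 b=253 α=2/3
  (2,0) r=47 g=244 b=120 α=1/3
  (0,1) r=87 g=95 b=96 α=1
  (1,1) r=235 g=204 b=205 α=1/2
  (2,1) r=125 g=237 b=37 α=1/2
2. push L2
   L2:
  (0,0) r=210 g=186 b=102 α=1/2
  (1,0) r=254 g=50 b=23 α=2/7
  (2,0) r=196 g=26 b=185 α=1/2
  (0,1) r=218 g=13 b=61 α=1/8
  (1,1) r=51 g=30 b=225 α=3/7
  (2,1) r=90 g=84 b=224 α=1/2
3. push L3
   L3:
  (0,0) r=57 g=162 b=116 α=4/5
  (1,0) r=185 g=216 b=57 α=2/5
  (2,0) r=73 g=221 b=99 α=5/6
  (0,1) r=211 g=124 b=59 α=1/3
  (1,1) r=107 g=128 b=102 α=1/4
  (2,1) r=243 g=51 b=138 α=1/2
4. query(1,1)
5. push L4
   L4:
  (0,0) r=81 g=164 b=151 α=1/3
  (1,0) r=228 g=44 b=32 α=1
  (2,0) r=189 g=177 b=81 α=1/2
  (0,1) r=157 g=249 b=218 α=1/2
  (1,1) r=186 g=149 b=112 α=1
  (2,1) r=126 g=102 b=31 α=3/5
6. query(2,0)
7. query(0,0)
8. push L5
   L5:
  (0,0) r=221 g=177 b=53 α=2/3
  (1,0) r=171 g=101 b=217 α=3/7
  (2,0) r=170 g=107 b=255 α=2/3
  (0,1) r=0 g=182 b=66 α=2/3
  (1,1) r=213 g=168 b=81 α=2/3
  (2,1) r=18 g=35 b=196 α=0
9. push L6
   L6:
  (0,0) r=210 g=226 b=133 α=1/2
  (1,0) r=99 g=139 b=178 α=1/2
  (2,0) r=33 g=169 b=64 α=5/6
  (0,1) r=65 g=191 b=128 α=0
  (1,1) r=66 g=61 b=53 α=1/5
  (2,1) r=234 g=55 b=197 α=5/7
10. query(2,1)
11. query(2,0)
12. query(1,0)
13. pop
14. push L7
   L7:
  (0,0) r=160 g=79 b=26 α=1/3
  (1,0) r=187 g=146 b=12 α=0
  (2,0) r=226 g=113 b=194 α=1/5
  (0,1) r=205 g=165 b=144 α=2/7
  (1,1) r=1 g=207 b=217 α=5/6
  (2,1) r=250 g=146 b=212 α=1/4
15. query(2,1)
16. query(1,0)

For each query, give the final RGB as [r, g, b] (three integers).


query (1,1) [L1,L2,L3] — begin 0,0,0
after L1 α=1/2: [235/2, 102, 205/2]
after L2 α=3/7: [89, 498/7, 155]
after L3 α=1/4: [187/2, 1195/14, 567/4]
→ [94, 85, 142]

query (2,0) [L1,L2,L3,L4] — begin 0,0,0
L1 α=1/3: [47/3, 244/3, 40]
L2 α=1/2: [635/6, 161/3, 225/2]
L3 α=5/6: [2825/36, 1738/9, 405/4]
L4 α=1/2: [9629/72, 3331/18, 729/8]
= [134, 185, 91]

(0,0) stack=L1,L2,L3,L4; from [0,0,0]:
after L1 α=1: [200, 192, 72]
after L2 α=1/2: [205, 189, 87]
after L3 α=4/5: [433/5, 837/5, 551/5]
after L4 α=1/3: [1271/15, 2494/15, 619/5]
→ [85, 166, 124]

(2,1) stack=L1,L2,L3,L4,L5,L6; from [0,0,0]:
L1 α=1/2: [125/2, 237/2, 37/2]
L2 α=1/2: [305/4, 405/4, 485/4]
L3 α=1/2: [1277/8, 609/8, 1037/8]
L4 α=3/5: [2789/20, 1833/20, 1409/20]
L5 α=0: [2789/20, 1833/20, 1409/20]
L6 α=5/7: [14489/70, 4583/70, 11259/70]
rounded: [207, 65, 161]

(2,0) stack=L1,L2,L3,L4,L5,L6; from [0,0,0]:
+L1 (α=1/3) → [47/3, 244/3, 40]
+L2 (α=1/2) → [635/6, 161/3, 225/2]
+L3 (α=5/6) → [2825/36, 1738/9, 405/4]
+L4 (α=1/2) → [9629/72, 3331/18, 729/8]
+L5 (α=2/3) → [34109/216, 7183/54, 1603/8]
+L6 (α=5/6) → [69749/1296, 52813/324, 4163/48]
= [54, 163, 87]

(1,0) stack=L1,L2,L3,L4,L5,L6; from [0,0,0]:
+L1 (α=2/3) → [496/3, 8/3, 506/3]
+L2 (α=2/7) → [572/3, 340/21, 2668/21]
+L3 (α=2/5) → [942/5, 3364/35, 3466/35]
+L4 (α=1) → [228, 44, 32]
+L5 (α=3/7) → [1425/7, 479/7, 779/7]
+L6 (α=1/2) → [1059/7, 726/7, 2025/14]
→ [151, 104, 145]

at x=2,y=1 over L1,L2,L3,L4,L5,L7:
+L1 (α=1/2) → [125/2, 237/2, 37/2]
+L2 (α=1/2) → [305/4, 405/4, 485/4]
+L3 (α=1/2) → [1277/8, 609/8, 1037/8]
+L4 (α=3/5) → [2789/20, 1833/20, 1409/20]
+L5 (α=0) → [2789/20, 1833/20, 1409/20]
+L7 (α=1/4) → [13367/80, 8419/80, 8467/80]
rounded: [167, 105, 106]

query (1,0) [L1,L2,L3,L4,L5,L7] — begin 0,0,0
after L1 α=2/3: [496/3, 8/3, 506/3]
after L2 α=2/7: [572/3, 340/21, 2668/21]
after L3 α=2/5: [942/5, 3364/35, 3466/35]
after L4 α=1: [228, 44, 32]
after L5 α=3/7: [1425/7, 479/7, 779/7]
after L7 α=0: [1425/7, 479/7, 779/7]
= [204, 68, 111]


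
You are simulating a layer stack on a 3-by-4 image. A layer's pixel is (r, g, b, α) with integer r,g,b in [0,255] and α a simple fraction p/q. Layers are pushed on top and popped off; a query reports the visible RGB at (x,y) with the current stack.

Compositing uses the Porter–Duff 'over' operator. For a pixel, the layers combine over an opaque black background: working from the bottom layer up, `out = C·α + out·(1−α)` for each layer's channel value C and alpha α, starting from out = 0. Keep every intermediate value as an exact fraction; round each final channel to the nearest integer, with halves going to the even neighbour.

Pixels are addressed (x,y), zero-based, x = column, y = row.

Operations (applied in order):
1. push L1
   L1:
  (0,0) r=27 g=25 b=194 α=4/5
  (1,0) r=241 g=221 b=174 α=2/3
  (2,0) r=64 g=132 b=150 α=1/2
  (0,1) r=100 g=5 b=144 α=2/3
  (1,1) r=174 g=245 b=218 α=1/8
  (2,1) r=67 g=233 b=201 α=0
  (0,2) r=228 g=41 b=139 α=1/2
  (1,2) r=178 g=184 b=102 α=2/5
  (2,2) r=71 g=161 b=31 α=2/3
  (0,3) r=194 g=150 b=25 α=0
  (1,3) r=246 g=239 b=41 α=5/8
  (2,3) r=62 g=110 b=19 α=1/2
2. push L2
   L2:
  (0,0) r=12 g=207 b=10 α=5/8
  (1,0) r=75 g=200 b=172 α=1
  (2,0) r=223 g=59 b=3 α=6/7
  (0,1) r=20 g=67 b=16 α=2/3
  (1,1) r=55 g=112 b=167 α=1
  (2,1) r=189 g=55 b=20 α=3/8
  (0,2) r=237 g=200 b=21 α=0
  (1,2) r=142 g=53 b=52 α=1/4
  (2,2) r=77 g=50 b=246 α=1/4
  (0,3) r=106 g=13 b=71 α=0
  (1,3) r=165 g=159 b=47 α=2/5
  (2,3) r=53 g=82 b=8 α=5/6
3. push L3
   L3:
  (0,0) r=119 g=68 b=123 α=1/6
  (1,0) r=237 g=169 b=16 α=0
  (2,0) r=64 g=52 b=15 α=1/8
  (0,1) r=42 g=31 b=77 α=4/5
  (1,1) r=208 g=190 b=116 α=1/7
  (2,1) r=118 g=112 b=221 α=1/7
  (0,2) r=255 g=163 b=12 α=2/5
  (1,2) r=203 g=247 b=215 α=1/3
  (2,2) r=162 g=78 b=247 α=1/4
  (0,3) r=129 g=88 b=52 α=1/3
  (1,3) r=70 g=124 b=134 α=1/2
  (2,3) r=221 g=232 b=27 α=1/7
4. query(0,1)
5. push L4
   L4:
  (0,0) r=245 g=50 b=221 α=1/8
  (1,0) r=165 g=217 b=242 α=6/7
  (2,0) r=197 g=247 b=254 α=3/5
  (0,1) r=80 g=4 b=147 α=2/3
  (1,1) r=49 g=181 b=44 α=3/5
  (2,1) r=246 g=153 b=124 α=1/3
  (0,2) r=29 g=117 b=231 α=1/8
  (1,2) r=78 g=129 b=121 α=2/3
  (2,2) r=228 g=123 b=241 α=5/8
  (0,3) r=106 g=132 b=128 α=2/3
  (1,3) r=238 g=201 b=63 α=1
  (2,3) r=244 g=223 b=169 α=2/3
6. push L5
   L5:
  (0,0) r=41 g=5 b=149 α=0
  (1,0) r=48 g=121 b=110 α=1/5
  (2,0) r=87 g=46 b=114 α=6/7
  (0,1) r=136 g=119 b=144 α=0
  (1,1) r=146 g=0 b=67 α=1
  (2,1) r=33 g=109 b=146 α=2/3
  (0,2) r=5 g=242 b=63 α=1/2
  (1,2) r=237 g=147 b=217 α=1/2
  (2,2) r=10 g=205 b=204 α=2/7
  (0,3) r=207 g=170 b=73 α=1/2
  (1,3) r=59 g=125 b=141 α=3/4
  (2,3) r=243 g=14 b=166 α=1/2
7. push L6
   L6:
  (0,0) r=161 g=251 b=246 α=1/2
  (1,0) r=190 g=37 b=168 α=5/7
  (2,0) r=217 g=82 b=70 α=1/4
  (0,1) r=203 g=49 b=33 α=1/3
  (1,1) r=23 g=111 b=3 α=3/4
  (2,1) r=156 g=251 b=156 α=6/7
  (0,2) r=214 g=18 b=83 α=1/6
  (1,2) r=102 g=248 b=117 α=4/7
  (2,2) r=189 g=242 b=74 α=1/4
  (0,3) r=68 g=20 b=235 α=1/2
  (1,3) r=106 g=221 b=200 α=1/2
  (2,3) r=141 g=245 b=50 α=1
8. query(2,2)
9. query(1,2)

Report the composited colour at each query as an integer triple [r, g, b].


at x=0,y=1 over L1,L2,L3:
L1 α=2/3: [200/3, 10/3, 96]
L2 α=2/3: [320/9, 412/9, 128/3]
L3 α=4/5: [1832/45, 1528/45, 1052/15]
→ [41, 34, 70]

query (2,2) [L1,L2,L3,L4,L5,L6] — begin 0,0,0
+L1 (α=2/3) → [142/3, 322/3, 62/3]
+L2 (α=1/4) → [219/4, 93, 77]
+L3 (α=1/4) → [1305/16, 357/4, 239/2]
+L4 (α=5/8) → [22155/128, 3531/32, 3127/16]
+L5 (α=2/7) → [113335/896, 30775/224, 22163/112]
+L6 (α=1/4) → [509349/3584, 146533/896, 74777/448]
= [142, 164, 167]

query (1,2) [L1,L2,L3,L4,L5,L6] — begin 0,0,0
+L1 (α=2/5) → [356/5, 368/5, 204/5]
+L2 (α=1/4) → [889/10, 1369/20, 218/5]
+L3 (α=1/3) → [1904/15, 3839/30, 1511/15]
+L4 (α=2/3) → [4244/45, 11579/90, 5141/45]
+L5 (α=1/2) → [14909/90, 24809/180, 7453/45]
+L6 (α=4/7) → [27149/210, 12047/60, 14473/105]
= [129, 201, 138]


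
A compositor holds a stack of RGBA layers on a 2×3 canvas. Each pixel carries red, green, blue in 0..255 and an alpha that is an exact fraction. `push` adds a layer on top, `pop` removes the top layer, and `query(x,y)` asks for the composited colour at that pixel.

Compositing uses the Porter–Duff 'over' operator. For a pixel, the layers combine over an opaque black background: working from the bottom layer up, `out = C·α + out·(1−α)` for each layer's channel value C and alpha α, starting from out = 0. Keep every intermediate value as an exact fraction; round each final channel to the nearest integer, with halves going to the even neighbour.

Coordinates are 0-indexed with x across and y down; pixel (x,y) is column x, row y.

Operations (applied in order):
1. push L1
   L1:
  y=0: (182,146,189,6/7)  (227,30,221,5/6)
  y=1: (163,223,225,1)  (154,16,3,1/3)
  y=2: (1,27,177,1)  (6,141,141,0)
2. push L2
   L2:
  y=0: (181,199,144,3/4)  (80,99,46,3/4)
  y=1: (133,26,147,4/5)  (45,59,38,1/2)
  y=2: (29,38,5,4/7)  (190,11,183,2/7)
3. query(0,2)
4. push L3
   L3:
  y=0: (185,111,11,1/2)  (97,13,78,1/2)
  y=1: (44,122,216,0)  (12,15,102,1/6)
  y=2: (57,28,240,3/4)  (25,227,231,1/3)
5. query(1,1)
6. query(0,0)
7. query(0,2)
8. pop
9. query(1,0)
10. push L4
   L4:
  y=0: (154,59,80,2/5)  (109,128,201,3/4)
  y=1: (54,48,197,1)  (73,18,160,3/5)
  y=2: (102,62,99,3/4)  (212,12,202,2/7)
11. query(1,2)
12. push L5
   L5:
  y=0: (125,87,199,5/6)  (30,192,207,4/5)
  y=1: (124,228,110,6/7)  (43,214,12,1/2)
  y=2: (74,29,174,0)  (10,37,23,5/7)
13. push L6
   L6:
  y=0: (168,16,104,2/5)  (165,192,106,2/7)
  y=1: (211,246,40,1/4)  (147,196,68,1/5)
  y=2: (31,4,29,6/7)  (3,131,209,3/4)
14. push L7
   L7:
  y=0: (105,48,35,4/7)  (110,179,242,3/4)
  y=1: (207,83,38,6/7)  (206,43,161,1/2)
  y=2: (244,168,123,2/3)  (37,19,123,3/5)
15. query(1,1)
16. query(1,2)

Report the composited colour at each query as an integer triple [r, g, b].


(0,2) stack=L1,L2; from [0,0,0]:
L1 α=1: [1, 27, 177]
L2 α=4/7: [17, 233/7, 551/7]
rounded: [17, 33, 79]

(1,1) stack=L1,L2,L3; from [0,0,0]:
+L1 (α=1/3) → [154/3, 16/3, 1]
+L2 (α=1/2) → [289/6, 193/6, 39/2]
+L3 (α=1/6) → [1517/36, 1055/36, 133/4]
= [42, 29, 33]

query (0,0) [L1,L2,L3] — begin 0,0,0
after L1 α=6/7: [156, 876/7, 162]
after L2 α=3/4: [699/4, 5055/28, 297/2]
after L3 α=1/2: [1439/8, 8163/56, 319/4]
= [180, 146, 80]

query (0,2) [L1,L2,L3] — begin 0,0,0
after L1 α=1: [1, 27, 177]
after L2 α=4/7: [17, 233/7, 551/7]
after L3 α=3/4: [47, 821/28, 5591/28]
→ [47, 29, 200]

at x=1,y=0 over L1,L2:
after L1 α=5/6: [1135/6, 25, 1105/6]
after L2 α=3/4: [2575/24, 161/2, 1933/24]
rounded: [107, 80, 81]

at x=1,y=2 over L1,L2,L4:
L1 α=0: [0, 0, 0]
L2 α=2/7: [380/7, 22/7, 366/7]
L4 α=2/7: [4868/49, 278/49, 4658/49]
= [99, 6, 95]

at x=1,y=1 over L1,L2,L4,L5,L6,L7:
+L1 (α=1/3) → [154/3, 16/3, 1]
+L2 (α=1/2) → [289/6, 193/6, 39/2]
+L4 (α=3/5) → [946/15, 71/3, 519/5]
+L5 (α=1/2) → [1591/30, 713/6, 579/10]
+L6 (α=1/5) → [5387/75, 2014/15, 1498/25]
+L7 (α=1/2) → [20837/150, 2659/30, 5523/50]
= [139, 89, 110]

at x=1,y=2 over L1,L2,L4,L5,L6,L7:
after L1 α=0: [0, 0, 0]
after L2 α=2/7: [380/7, 22/7, 366/7]
after L4 α=2/7: [4868/49, 278/49, 4658/49]
after L5 α=5/7: [12186/343, 9621/343, 14951/343]
after L6 α=3/4: [15273/1372, 36105/343, 57503/343]
after L7 α=3/5: [91419/3430, 91761/1715, 241573/1715]
→ [27, 54, 141]


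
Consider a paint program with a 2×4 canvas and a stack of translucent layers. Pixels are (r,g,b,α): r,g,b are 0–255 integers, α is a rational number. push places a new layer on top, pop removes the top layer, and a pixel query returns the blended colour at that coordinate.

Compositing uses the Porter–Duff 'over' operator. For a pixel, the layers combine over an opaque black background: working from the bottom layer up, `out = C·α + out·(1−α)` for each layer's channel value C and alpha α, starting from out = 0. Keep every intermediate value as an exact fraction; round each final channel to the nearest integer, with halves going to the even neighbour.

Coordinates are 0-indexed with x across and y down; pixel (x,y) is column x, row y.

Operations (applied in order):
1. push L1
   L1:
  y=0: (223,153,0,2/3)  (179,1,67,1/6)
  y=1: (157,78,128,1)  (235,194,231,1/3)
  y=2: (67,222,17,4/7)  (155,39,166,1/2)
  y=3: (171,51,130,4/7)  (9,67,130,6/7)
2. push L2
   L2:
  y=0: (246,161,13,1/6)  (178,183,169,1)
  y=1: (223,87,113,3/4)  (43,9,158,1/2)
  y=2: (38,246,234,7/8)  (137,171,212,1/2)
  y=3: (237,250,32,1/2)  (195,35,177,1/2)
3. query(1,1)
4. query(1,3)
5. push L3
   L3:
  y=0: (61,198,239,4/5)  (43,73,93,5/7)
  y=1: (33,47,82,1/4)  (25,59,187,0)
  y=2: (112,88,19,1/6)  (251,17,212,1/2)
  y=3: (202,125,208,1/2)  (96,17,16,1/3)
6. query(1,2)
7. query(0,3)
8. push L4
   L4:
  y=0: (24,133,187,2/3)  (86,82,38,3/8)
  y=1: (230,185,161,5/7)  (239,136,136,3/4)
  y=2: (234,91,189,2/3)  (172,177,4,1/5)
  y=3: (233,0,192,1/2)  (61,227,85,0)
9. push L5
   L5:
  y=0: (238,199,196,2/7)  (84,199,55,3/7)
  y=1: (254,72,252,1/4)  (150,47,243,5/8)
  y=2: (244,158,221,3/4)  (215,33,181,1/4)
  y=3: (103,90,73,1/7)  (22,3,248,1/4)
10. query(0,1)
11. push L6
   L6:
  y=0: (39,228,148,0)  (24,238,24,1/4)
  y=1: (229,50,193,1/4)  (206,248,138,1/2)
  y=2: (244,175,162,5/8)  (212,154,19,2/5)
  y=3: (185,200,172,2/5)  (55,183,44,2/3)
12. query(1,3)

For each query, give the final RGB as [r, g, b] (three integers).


query (1,1) [L1,L2] — begin 0,0,0
+L1 (α=1/3) → [235/3, 194/3, 77]
+L2 (α=1/2) → [182/3, 221/6, 235/2]
rounded: [61, 37, 118]

at x=1,y=3 over L1,L2:
after L1 α=6/7: [54/7, 402/7, 780/7]
after L2 α=1/2: [1419/14, 647/14, 2019/14]
→ [101, 46, 144]

(1,2) stack=L1,L2,L3; from [0,0,0]:
+L1 (α=1/2) → [155/2, 39/2, 83]
+L2 (α=1/2) → [429/4, 381/4, 295/2]
+L3 (α=1/2) → [1433/8, 449/8, 719/4]
= [179, 56, 180]

at x=0,y=3 over L1,L2,L3:
after L1 α=4/7: [684/7, 204/7, 520/7]
after L2 α=1/2: [2343/14, 977/7, 372/7]
after L3 α=1/2: [5171/28, 926/7, 914/7]
rounded: [185, 132, 131]

query (0,1) [L1,L2,L3,L4,L5] — begin 0,0,0
L1 α=1: [157, 78, 128]
L2 α=3/4: [413/2, 339/4, 467/4]
L3 α=1/4: [1305/8, 1205/16, 1729/16]
L4 α=5/7: [5905/28, 8605/56, 1167/8]
L5 α=1/4: [24827/112, 29847/224, 5517/32]
rounded: [222, 133, 172]

(1,3) stack=L1,L2,L3,L4,L5,L6; from [0,0,0]:
L1 α=6/7: [54/7, 402/7, 780/7]
L2 α=1/2: [1419/14, 647/14, 2019/14]
L3 α=1/3: [697/7, 766/21, 2131/21]
L4 α=0: [697/7, 766/21, 2131/21]
L5 α=1/4: [2245/28, 787/28, 3867/28]
L6 α=2/3: [1775/28, 11035/84, 6331/84]
→ [63, 131, 75]
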